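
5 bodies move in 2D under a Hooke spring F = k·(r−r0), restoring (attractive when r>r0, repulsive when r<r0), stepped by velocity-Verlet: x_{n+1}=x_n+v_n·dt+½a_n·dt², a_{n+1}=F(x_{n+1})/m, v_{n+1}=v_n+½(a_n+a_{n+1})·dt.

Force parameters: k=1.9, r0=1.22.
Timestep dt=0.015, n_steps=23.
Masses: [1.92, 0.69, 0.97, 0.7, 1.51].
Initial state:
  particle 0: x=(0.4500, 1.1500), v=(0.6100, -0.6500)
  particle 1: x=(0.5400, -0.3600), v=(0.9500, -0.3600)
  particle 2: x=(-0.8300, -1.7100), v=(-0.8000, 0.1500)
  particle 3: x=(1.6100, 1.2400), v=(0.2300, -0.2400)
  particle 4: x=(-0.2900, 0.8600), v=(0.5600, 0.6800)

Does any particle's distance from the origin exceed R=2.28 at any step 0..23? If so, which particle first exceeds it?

step 0: x0=(0.4500, 1.1500) x1=(0.5400, -0.3600) x2=(-0.8300, -1.7100) x3=(1.6100, 1.2400) x4=(-0.2900, 0.8600)
step 1: x0=(0.4591, 1.1400) x1=(0.5542, -0.3652) x2=(-0.8413, -1.7065) x3=(1.6126, 1.2356) x4=(-0.2816, 0.8700)
step 2: x0=(0.4681, 1.1297) x1=(0.5681, -0.3701) x2=(-0.8511, -1.7005) x3=(1.6136, 1.2295) x4=(-0.2731, 0.8795)
step 3: x0=(0.4770, 1.1189) x1=(0.5819, -0.3745) x2=(-0.8595, -1.6921) x3=(1.6130, 1.2217) x4=(-0.2646, 0.8885)
step 4: x0=(0.4858, 1.1077) x1=(0.5955, -0.3786) x2=(-0.8664, -1.6812) x3=(1.6107, 1.2124) x4=(-0.2561, 0.8971)
step 5: x0=(0.4945, 1.0960) x1=(0.6088, -0.3824) x2=(-0.8718, -1.6679) x3=(1.6068, 1.2014) x4=(-0.2475, 0.9052)
step 6: x0=(0.5031, 1.0840) x1=(0.6218, -0.3857) x2=(-0.8757, -1.6521) x3=(1.6014, 1.1888) x4=(-0.2390, 0.9129)
step 7: x0=(0.5116, 1.0716) x1=(0.6346, -0.3887) x2=(-0.8781, -1.6340) x3=(1.5944, 1.1747) x4=(-0.2304, 0.9200)
step 8: x0=(0.5200, 1.0587) x1=(0.6471, -0.3913) x2=(-0.8790, -1.6134) x3=(1.5859, 1.1591) x4=(-0.2218, 0.9267)
step 9: x0=(0.5283, 1.0455) x1=(0.6593, -0.3936) x2=(-0.8784, -1.5906) x3=(1.5759, 1.1420) x4=(-0.2133, 0.9329)
step 10: x0=(0.5365, 1.0319) x1=(0.6712, -0.3955) x2=(-0.8763, -1.5655) x3=(1.5645, 1.1234) x4=(-0.2047, 0.9387)
step 11: x0=(0.5445, 1.0179) x1=(0.6828, -0.3970) x2=(-0.8727, -1.5382) x3=(1.5517, 1.1034) x4=(-0.1962, 0.9440)
step 12: x0=(0.5524, 1.0036) x1=(0.6940, -0.3982) x2=(-0.8676, -1.5086) x3=(1.5376, 1.0821) x4=(-0.1877, 0.9488)
step 13: x0=(0.5602, 0.9889) x1=(0.7049, -0.3991) x2=(-0.8611, -1.4770) x3=(1.5222, 1.0595) x4=(-0.1792, 0.9532)
step 14: x0=(0.5679, 0.9738) x1=(0.7154, -0.3997) x2=(-0.8531, -1.4432) x3=(1.5056, 1.0356) x4=(-0.1707, 0.9571)
step 15: x0=(0.5754, 0.9584) x1=(0.7256, -0.4000) x2=(-0.8437, -1.4075) x3=(1.4879, 1.0105) x4=(-0.1623, 0.9606)
step 16: x0=(0.5828, 0.9427) x1=(0.7353, -0.3999) x2=(-0.8329, -1.3698) x3=(1.4690, 0.9843) x4=(-0.1540, 0.9637)
step 17: x0=(0.5901, 0.9266) x1=(0.7448, -0.3996) x2=(-0.8207, -1.3302) x3=(1.4491, 0.9570) x4=(-0.1457, 0.9663)
step 18: x0=(0.5972, 0.9102) x1=(0.7538, -0.3991) x2=(-0.8072, -1.2889) x3=(1.4283, 0.9287) x4=(-0.1374, 0.9685)
step 19: x0=(0.6042, 0.8936) x1=(0.7624, -0.3982) x2=(-0.7925, -1.2458) x3=(1.4065, 0.8994) x4=(-0.1292, 0.9704)
step 20: x0=(0.6111, 0.8766) x1=(0.7707, -0.3972) x2=(-0.7764, -1.2011) x3=(1.3840, 0.8692) x4=(-0.1211, 0.9718)
step 21: x0=(0.6178, 0.8595) x1=(0.7786, -0.3959) x2=(-0.7592, -1.1549) x3=(1.3607, 0.8381) x4=(-0.1131, 0.9729)
step 22: x0=(0.6243, 0.8420) x1=(0.7861, -0.3945) x2=(-0.7407, -1.1071) x3=(1.3368, 0.8063) x4=(-0.1052, 0.9736)
step 23: x0=(0.6307, 0.8243) x1=(0.7932, -0.3929) x2=(-0.7212, -1.0580) x3=(1.3123, 0.7737) x4=(-0.0973, 0.9740)

no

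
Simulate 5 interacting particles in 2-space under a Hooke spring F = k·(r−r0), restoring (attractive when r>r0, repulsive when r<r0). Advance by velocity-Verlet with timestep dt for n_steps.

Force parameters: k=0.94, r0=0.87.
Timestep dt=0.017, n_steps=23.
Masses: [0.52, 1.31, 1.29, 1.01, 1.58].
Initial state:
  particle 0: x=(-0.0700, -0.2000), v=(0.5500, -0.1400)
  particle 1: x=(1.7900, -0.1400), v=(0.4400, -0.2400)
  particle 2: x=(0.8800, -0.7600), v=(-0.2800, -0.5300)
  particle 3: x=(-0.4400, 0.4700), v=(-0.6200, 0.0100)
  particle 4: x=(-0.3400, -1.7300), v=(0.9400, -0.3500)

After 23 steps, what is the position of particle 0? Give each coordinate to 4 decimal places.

(0.2735, -0.3528)

step 0: x0=(-0.0700, -0.2000) x1=(1.7900, -0.1400) x2=(0.8800, -0.7600) x3=(-0.4400, 0.4700) x4=(-0.3400, -1.7300)
step 1: x0=(-0.0604, -0.2026) x1=(1.7971, -0.1442) x2=(0.8751, -0.7690) x3=(-0.4503, 0.4699) x4=(-0.3238, -1.7356)
step 2: x0=(-0.0501, -0.2056) x1=(1.8033, -0.1485) x2=(0.8700, -0.7778) x3=(-0.4599, 0.4691) x4=(-0.3073, -1.7407)
step 3: x0=(-0.0393, -0.2091) x1=(1.8087, -0.1530) x2=(0.8646, -0.7866) x3=(-0.4691, 0.4677) x4=(-0.2905, -1.7451)
step 4: x0=(-0.0280, -0.2130) x1=(1.8132, -0.1577) x2=(0.8590, -0.7952) x3=(-0.4776, 0.4657) x4=(-0.2734, -1.7490)
step 5: x0=(-0.0161, -0.2173) x1=(1.8170, -0.1626) x2=(0.8531, -0.8038) x3=(-0.4855, 0.4631) x4=(-0.2559, -1.7522)
step 6: x0=(-0.0036, -0.2221) x1=(1.8198, -0.1677) x2=(0.8470, -0.8122) x3=(-0.4928, 0.4598) x4=(-0.2381, -1.7549)
step 7: x0=(0.0093, -0.2272) x1=(1.8219, -0.1729) x2=(0.8407, -0.8205) x3=(-0.4994, 0.4559) x4=(-0.2200, -1.7569)
step 8: x0=(0.0228, -0.2327) x1=(1.8231, -0.1783) x2=(0.8342, -0.8287) x3=(-0.5055, 0.4513) x4=(-0.2017, -1.7584)
step 9: x0=(0.0368, -0.2386) x1=(1.8234, -0.1839) x2=(0.8275, -0.8367) x3=(-0.5108, 0.4461) x4=(-0.1830, -1.7593)
step 10: x0=(0.0512, -0.2448) x1=(1.8230, -0.1896) x2=(0.8206, -0.8447) x3=(-0.5156, 0.4403) x4=(-0.1641, -1.7596)
step 11: x0=(0.0662, -0.2515) x1=(1.8217, -0.1955) x2=(0.8135, -0.8525) x3=(-0.5197, 0.4337) x4=(-0.1449, -1.7593)
step 12: x0=(0.0815, -0.2584) x1=(1.8196, -0.2016) x2=(0.8063, -0.8602) x3=(-0.5231, 0.4265) x4=(-0.1254, -1.7585)
step 13: x0=(0.0973, -0.2657) x1=(1.8167, -0.2079) x2=(0.7989, -0.8677) x3=(-0.5259, 0.4187) x4=(-0.1058, -1.7571)
step 14: x0=(0.1135, -0.2733) x1=(1.8129, -0.2143) x2=(0.7913, -0.8751) x3=(-0.5280, 0.4102) x4=(-0.0858, -1.7551)
step 15: x0=(0.1300, -0.2811) x1=(1.8084, -0.2210) x2=(0.7836, -0.8824) x3=(-0.5294, 0.4010) x4=(-0.0657, -1.7526)
step 16: x0=(0.1469, -0.2893) x1=(1.8031, -0.2277) x2=(0.7757, -0.8896) x3=(-0.5301, 0.3912) x4=(-0.0453, -1.7495)
step 17: x0=(0.1642, -0.2977) x1=(1.7970, -0.2347) x2=(0.7677, -0.8966) x3=(-0.5302, 0.3807) x4=(-0.0248, -1.7459)
step 18: x0=(0.1817, -0.3064) x1=(1.7902, -0.2418) x2=(0.7596, -0.9035) x3=(-0.5296, 0.3696) x4=(-0.0040, -1.7418)
step 19: x0=(0.1996, -0.3153) x1=(1.7825, -0.2490) x2=(0.7514, -0.9102) x3=(-0.5282, 0.3579) x4=(0.0169, -1.7372)
step 20: x0=(0.2177, -0.3244) x1=(1.7742, -0.2564) x2=(0.7431, -0.9169) x3=(-0.5262, 0.3455) x4=(0.0380, -1.7321)
step 21: x0=(0.2361, -0.3337) x1=(1.7651, -0.2640) x2=(0.7347, -0.9234) x3=(-0.5236, 0.3324) x4=(0.0593, -1.7265)
step 22: x0=(0.2547, -0.3432) x1=(1.7553, -0.2717) x2=(0.7262, -0.9297) x3=(-0.5202, 0.3188) x4=(0.0807, -1.7204)
step 23: x0=(0.2735, -0.3528) x1=(1.7448, -0.2796) x2=(0.7176, -0.9360) x3=(-0.5162, 0.3045) x4=(0.1023, -1.7138)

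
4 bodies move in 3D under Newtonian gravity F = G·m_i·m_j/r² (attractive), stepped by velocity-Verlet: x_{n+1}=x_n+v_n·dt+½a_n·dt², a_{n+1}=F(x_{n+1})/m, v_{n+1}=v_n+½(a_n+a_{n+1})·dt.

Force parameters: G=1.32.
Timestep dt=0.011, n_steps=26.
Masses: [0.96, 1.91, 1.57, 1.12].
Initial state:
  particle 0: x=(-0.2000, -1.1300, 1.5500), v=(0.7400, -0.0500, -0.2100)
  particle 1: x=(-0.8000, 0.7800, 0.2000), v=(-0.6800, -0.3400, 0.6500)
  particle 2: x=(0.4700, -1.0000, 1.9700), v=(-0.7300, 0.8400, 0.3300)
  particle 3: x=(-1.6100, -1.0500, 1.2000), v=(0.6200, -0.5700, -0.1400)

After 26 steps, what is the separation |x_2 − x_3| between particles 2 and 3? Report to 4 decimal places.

1.8056

step 0: x0=(-0.2000, -1.1300, 1.5500) x1=(-0.8000, 0.7800, 0.2000) x2=(0.4700, -1.0000, 1.9700) x3=(-1.6100, -1.0500, 1.2000)
step 1: x0=(-0.1917, -1.1305, 1.5478) x1=(-0.8075, 0.7762, 0.2072) x2=(0.4618, -0.9908, 1.9735) x3=(-1.6031, -1.0562, 1.1985)
step 2: x0=(-0.1833, -1.1309, 1.5457) x1=(-0.8149, 0.7724, 0.2144) x2=(0.4534, -0.9816, 1.9769) x3=(-1.5961, -1.0624, 1.1969)
step 3: x0=(-0.1745, -1.1311, 1.5438) x1=(-0.8224, 0.7685, 0.2217) x2=(0.4448, -0.9724, 1.9801) x3=(-1.5889, -1.0686, 1.1954)
step 4: x0=(-0.1656, -1.1313, 1.5421) x1=(-0.8299, 0.7645, 0.2290) x2=(0.4358, -0.9632, 1.9832) x3=(-1.5816, -1.0747, 1.1939)
step 5: x0=(-0.1564, -1.1312, 1.5406) x1=(-0.8373, 0.7604, 0.2364) x2=(0.4267, -0.9541, 1.9860) x3=(-1.5741, -1.0807, 1.1924)
step 6: x0=(-0.1469, -1.1311, 1.5393) x1=(-0.8447, 0.7563, 0.2438) x2=(0.4172, -0.9450, 1.9886) x3=(-1.5666, -1.0867, 1.1909)
step 7: x0=(-0.1372, -1.1308, 1.5382) x1=(-0.8521, 0.7521, 0.2513) x2=(0.4075, -0.9360, 1.9910) x3=(-1.5588, -1.0927, 1.1894)
step 8: x0=(-0.1273, -1.1303, 1.5374) x1=(-0.8595, 0.7478, 0.2588) x2=(0.3975, -0.9270, 1.9933) x3=(-1.5509, -1.0986, 1.1880)
step 9: x0=(-0.1171, -1.1296, 1.5368) x1=(-0.8669, 0.7434, 0.2664) x2=(0.3873, -0.9181, 1.9952) x3=(-1.5429, -1.1044, 1.1865)
step 10: x0=(-0.1066, -1.1287, 1.5365) x1=(-0.8743, 0.7390, 0.2741) x2=(0.3768, -0.9092, 1.9970) x3=(-1.5348, -1.1101, 1.1851)
step 11: x0=(-0.0959, -1.1277, 1.5365) x1=(-0.8817, 0.7345, 0.2818) x2=(0.3660, -0.9004, 1.9985) x3=(-1.5265, -1.1158, 1.1836)
step 12: x0=(-0.0850, -1.1264, 1.5367) x1=(-0.8890, 0.7299, 0.2895) x2=(0.3550, -0.8917, 1.9997) x3=(-1.5180, -1.1215, 1.1822)
step 13: x0=(-0.0738, -1.1249, 1.5373) x1=(-0.8964, 0.7253, 0.2973) x2=(0.3436, -0.8831, 2.0007) x3=(-1.5094, -1.1271, 1.1808)
step 14: x0=(-0.0623, -1.1232, 1.5383) x1=(-0.9037, 0.7206, 0.3051) x2=(0.3320, -0.8746, 2.0014) x3=(-1.5007, -1.1326, 1.1794)
step 15: x0=(-0.0506, -1.1212, 1.5396) x1=(-0.9110, 0.7157, 0.3130) x2=(0.3202, -0.8662, 2.0018) x3=(-1.4919, -1.1380, 1.1780)
step 16: x0=(-0.0387, -1.1189, 1.5412) x1=(-0.9183, 0.7109, 0.3210) x2=(0.3080, -0.8580, 2.0019) x3=(-1.4829, -1.1434, 1.1766)
step 17: x0=(-0.0265, -1.1163, 1.5433) x1=(-0.9256, 0.7059, 0.3290) x2=(0.2956, -0.8498, 2.0017) x3=(-1.4737, -1.1487, 1.1753)
step 18: x0=(-0.0141, -1.1134, 1.5459) x1=(-0.9329, 0.7009, 0.3371) x2=(0.2829, -0.8419, 2.0011) x3=(-1.4644, -1.1540, 1.1739)
step 19: x0=(-0.0014, -1.1101, 1.5488) x1=(-0.9401, 0.6957, 0.3452) x2=(0.2700, -0.8340, 2.0001) x3=(-1.4550, -1.1591, 1.1726)
step 20: x0=(0.0115, -1.1065, 1.5523) x1=(-0.9473, 0.6905, 0.3534) x2=(0.2567, -0.8264, 1.9988) x3=(-1.4454, -1.1642, 1.1713)
step 21: x0=(0.0246, -1.1025, 1.5563) x1=(-0.9545, 0.6852, 0.3616) x2=(0.2433, -0.8190, 1.9971) x3=(-1.4357, -1.1692, 1.1700)
step 22: x0=(0.0379, -1.0981, 1.5609) x1=(-0.9617, 0.6799, 0.3699) x2=(0.2295, -0.8118, 1.9949) x3=(-1.4258, -1.1742, 1.1688)
step 23: x0=(0.0514, -1.0932, 1.5660) x1=(-0.9689, 0.6744, 0.3782) x2=(0.2156, -0.8048, 1.9923) x3=(-1.4158, -1.1790, 1.1675)
step 24: x0=(0.0651, -1.0878, 1.5718) x1=(-0.9760, 0.6689, 0.3866) x2=(0.2014, -0.7981, 1.9893) x3=(-1.4057, -1.1838, 1.1663)
step 25: x0=(0.0789, -1.0818, 1.5782) x1=(-0.9831, 0.6633, 0.3951) x2=(0.1870, -0.7917, 1.9857) x3=(-1.3954, -1.1885, 1.1651)
step 26: x0=(0.0928, -1.0753, 1.5854) x1=(-0.9902, 0.6576, 0.4036) x2=(0.1724, -0.7855, 1.9817) x3=(-1.3850, -1.1931, 1.1639)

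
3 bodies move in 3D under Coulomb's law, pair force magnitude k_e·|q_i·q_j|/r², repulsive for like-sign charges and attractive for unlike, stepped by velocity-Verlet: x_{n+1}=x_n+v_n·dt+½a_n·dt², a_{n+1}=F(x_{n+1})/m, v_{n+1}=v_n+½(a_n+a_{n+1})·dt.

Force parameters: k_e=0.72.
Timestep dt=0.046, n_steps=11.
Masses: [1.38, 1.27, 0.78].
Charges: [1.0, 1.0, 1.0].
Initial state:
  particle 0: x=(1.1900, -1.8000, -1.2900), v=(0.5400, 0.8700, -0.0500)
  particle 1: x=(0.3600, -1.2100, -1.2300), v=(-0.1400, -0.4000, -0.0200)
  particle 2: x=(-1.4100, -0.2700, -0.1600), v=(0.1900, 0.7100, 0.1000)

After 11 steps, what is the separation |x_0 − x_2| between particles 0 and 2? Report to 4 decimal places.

step 0: x0=(1.1900, -1.8000, -1.2900) x1=(0.3600, -1.2100, -1.2300) x2=(-1.4100, -0.2700, -0.1600)
step 1: x0=(1.2153, -1.7603, -1.2923) x1=(0.3532, -1.2281, -1.2309) x2=(-1.4015, -0.2372, -0.1553)
step 2: x0=(1.2416, -1.7212, -1.2948) x1=(0.3456, -1.2457, -1.2319) x2=(-1.3934, -0.2042, -0.1503)
step 3: x0=(1.2690, -1.6827, -1.2974) x1=(0.3371, -1.2629, -1.2329) x2=(-1.3858, -0.1709, -0.1451)
step 4: x0=(1.2973, -1.6447, -1.3000) x1=(0.3277, -1.2797, -1.2340) x2=(-1.3785, -0.1374, -0.1397)
step 5: x0=(1.3268, -1.6070, -1.3028) x1=(0.3175, -1.2962, -1.2351) x2=(-1.3717, -0.1035, -0.1340)
step 6: x0=(1.3572, -1.5697, -1.3056) x1=(0.3064, -1.3125, -1.2362) x2=(-1.3653, -0.0695, -0.1281)
step 7: x0=(1.3886, -1.5327, -1.3086) x1=(0.2944, -1.3287, -1.2373) x2=(-1.3593, -0.0351, -0.1220)
step 8: x0=(1.4210, -1.4958, -1.3116) x1=(0.2817, -1.3448, -1.2385) x2=(-1.3537, -0.0005, -0.1156)
step 9: x0=(1.4543, -1.4592, -1.3148) x1=(0.2682, -1.3610, -1.2397) x2=(-1.3484, 0.0343, -0.1090)
step 10: x0=(1.4885, -1.4226, -1.3180) x1=(0.2540, -1.3771, -1.2410) x2=(-1.3435, 0.0695, -0.1022)
step 11: x0=(1.5234, -1.3861, -1.3213) x1=(0.2392, -1.3934, -1.2423) x2=(-1.3390, 0.1049, -0.0952)

3.4524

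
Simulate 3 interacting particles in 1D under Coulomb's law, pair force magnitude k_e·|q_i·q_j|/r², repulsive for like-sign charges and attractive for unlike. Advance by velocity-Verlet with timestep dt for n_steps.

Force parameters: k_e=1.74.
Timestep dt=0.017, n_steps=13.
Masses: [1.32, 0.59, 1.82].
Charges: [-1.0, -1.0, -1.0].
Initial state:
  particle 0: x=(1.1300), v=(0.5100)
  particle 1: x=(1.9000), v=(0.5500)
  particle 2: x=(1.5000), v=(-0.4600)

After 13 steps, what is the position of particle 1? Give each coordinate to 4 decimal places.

step 0: x0=(1.1300) x1=(1.9000) x2=(1.5000)
step 1: x0=(1.1370) x1=(1.9127) x2=(1.4923)
step 2: x0=(1.1403) x1=(1.9317) x2=(1.4853)
step 3: x0=(1.1398) x1=(1.9563) x2=(1.4792)
step 4: x0=(1.1354) x1=(1.9859) x2=(1.4742)
step 5: x0=(1.1272) x1=(2.0200) x2=(1.4707)
step 6: x0=(1.1152) x1=(2.0580) x2=(1.4685)
step 7: x0=(1.0998) x1=(2.0993) x2=(1.4678)
step 8: x0=(1.0812) x1=(2.1437) x2=(1.4684)
step 9: x0=(1.0597) x1=(2.1907) x2=(1.4702)
step 10: x0=(1.0357) x1=(2.2400) x2=(1.4732)
step 11: x0=(1.0094) x1=(2.2913) x2=(1.4771)
step 12: x0=(0.9811) x1=(2.3444) x2=(1.4819)
step 13: x0=(0.9511) x1=(2.3992) x2=(1.4874)

(2.3992)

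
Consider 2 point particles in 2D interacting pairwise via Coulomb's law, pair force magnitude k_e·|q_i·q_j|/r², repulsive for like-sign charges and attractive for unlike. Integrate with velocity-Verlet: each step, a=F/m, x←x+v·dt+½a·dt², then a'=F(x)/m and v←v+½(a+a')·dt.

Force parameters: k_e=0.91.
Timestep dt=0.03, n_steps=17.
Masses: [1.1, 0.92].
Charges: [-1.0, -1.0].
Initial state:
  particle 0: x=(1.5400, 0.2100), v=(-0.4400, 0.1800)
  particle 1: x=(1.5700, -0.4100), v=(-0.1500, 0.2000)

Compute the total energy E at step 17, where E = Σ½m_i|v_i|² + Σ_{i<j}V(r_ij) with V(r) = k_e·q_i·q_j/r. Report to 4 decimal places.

step 0: x0=(1.5400, 0.2100) x1=(1.5700, -0.4100)
step 1: x0=(1.5268, 0.2164) x1=(1.5656, -0.4052)
step 2: x0=(1.5134, 0.2246) x1=(1.5613, -0.4026)
step 3: x0=(1.4999, 0.2348) x1=(1.5571, -0.4023)
step 4: x0=(1.4862, 0.2468) x1=(1.5532, -0.4041)
step 5: x0=(1.4724, 0.2605) x1=(1.5495, -0.4081)
step 6: x0=(1.4583, 0.2758) x1=(1.5460, -0.4139)
step 7: x0=(1.4441, 0.2927) x1=(1.5427, -0.4216)
step 8: x0=(1.4297, 0.3109) x1=(1.5397, -0.4310)
step 9: x0=(1.4150, 0.3305) x1=(1.5369, -0.4420)
step 10: x0=(1.4002, 0.3513) x1=(1.5343, -0.4544)
step 11: x0=(1.3852, 0.3732) x1=(1.5320, -0.4681)
step 12: x0=(1.3701, 0.3961) x1=(1.5298, -0.4830)
step 13: x0=(1.3547, 0.4199) x1=(1.5279, -0.4991)
step 14: x0=(1.3392, 0.4446) x1=(1.5261, -0.5161)
step 15: x0=(1.3236, 0.4700) x1=(1.5245, -0.5340)
step 16: x0=(1.3078, 0.4961) x1=(1.5231, -0.5528)
step 17: x0=(1.2919, 0.5228) x1=(1.5219, -0.5723)
step 0 velocities: v0=(-0.4400, 0.1800) v1=(-0.1500, 0.2000)
step 0: KE=0.1530, PE=1.4660, E=1.6191
step 17 velocities: v0=(-0.5325, 0.9012) v1=(-0.0394, -0.6624)
step 17: KE=0.8052, PE=0.8132, E=1.6184

1.6184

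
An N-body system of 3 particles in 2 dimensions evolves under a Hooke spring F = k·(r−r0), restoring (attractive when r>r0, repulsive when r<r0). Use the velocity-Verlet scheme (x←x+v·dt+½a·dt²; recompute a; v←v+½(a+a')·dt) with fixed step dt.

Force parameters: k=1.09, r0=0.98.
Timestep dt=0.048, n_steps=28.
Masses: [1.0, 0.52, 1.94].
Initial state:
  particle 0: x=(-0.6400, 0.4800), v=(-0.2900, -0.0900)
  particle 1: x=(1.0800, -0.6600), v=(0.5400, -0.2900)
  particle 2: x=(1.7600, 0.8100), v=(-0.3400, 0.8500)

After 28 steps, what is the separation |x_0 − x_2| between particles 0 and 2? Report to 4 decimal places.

1.2018

step 0: x0=(-0.6400, 0.4800) x1=(1.0800, -0.6600) x2=(1.7600, 0.8100)
step 1: x0=(-0.6510, 0.4752) x1=(1.1044, -0.6711) x2=(1.7426, 0.8503)
step 2: x0=(-0.6561, 0.4694) x1=(1.1255, -0.6762) x2=(1.7230, 0.8895)
step 3: x0=(-0.6552, 0.4627) x1=(1.1432, -0.6752) x2=(1.7012, 0.9275)
step 4: x0=(-0.6483, 0.4551) x1=(1.1574, -0.6680) x2=(1.6774, 0.9644)
step 5: x0=(-0.6356, 0.4468) x1=(1.1679, -0.6545) x2=(1.6514, 0.9999)
step 6: x0=(-0.6171, 0.4378) x1=(1.1748, -0.6347) x2=(1.6235, 1.0341)
step 7: x0=(-0.5930, 0.4282) x1=(1.1780, -0.6087) x2=(1.5937, 1.0668)
step 8: x0=(-0.5634, 0.4182) x1=(1.1776, -0.5765) x2=(1.5620, 1.0982)
step 9: x0=(-0.5286, 0.4078) x1=(1.1737, -0.5384) x2=(1.5285, 1.1282)
step 10: x0=(-0.4888, 0.3973) x1=(1.1664, -0.4947) x2=(1.4934, 1.1567)
step 11: x0=(-0.4444, 0.3867) x1=(1.1560, -0.4455) x2=(1.4568, 1.1838)
step 12: x0=(-0.3956, 0.3763) x1=(1.1426, -0.3913) x2=(1.4187, 1.2095)
step 13: x0=(-0.3428, 0.3660) x1=(1.1266, -0.3324) x2=(1.3792, 1.2339)
step 14: x0=(-0.2865, 0.3562) x1=(1.1083, -0.2693) x2=(1.3385, 1.2569)
step 15: x0=(-0.2269, 0.3468) x1=(1.0879, -0.2024) x2=(1.2967, 1.2786)
step 16: x0=(-0.1646, 0.3381) x1=(1.0658, -0.1322) x2=(1.2540, 1.2992)
step 17: x0=(-0.1000, 0.3301) x1=(1.0426, -0.0592) x2=(1.2104, 1.3186)
step 18: x0=(-0.0335, 0.3229) x1=(1.0185, 0.0161) x2=(1.1660, 1.3369)
step 19: x0=(0.0344, 0.3166) x1=(0.9941, 0.0932) x2=(1.1210, 1.3543)
step 20: x0=(0.1033, 0.3112) x1=(0.9699, 0.1718) x2=(1.0754, 1.3709)
step 21: x0=(0.1727, 0.3067) x1=(0.9462, 0.2513) x2=(1.0295, 1.3868)
step 22: x0=(0.2422, 0.3030) x1=(0.9235, 0.3315) x2=(0.9832, 1.4020)
step 23: x0=(0.3114, 0.3000) x1=(0.9023, 0.4122) x2=(0.9366, 1.4168)
step 24: x0=(0.3801, 0.2974) x1=(0.8829, 0.4934) x2=(0.8899, 1.4312)
step 25: x0=(0.4480, 0.2951) x1=(0.8655, 0.5751) x2=(0.8430, 1.4453)
step 26: x0=(0.5151, 0.2927) x1=(0.8500, 0.6576) x2=(0.7960, 1.4593)
step 27: x0=(0.5815, 0.2899) x1=(0.8361, 0.7410) x2=(0.7490, 1.4732)
step 28: x0=(0.6474, 0.2866) x1=(0.8235, 0.8251) x2=(0.7018, 1.4872)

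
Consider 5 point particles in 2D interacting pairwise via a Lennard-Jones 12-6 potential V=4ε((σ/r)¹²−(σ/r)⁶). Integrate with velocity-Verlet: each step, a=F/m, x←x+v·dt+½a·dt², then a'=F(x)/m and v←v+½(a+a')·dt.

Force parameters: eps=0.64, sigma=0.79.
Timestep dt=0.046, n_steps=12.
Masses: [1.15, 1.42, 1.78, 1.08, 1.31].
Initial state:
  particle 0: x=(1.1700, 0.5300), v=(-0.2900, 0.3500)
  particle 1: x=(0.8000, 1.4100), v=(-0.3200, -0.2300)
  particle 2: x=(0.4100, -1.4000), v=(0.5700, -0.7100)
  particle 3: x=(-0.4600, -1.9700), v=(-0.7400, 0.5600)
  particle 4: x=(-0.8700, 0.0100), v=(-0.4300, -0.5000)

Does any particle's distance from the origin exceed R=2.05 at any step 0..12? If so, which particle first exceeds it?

no

step 0: x0=(1.1700, 0.5300) x1=(0.8000, 1.4100) x2=(0.4100, -1.4000) x3=(-0.4600, -1.9700) x4=(-0.8700, 0.0100)
step 1: x0=(1.1560, 0.5476) x1=(0.7858, 1.3981) x2=(0.4353, -1.4332) x3=(-0.4926, -1.9433) x4=(-0.8897, -0.0130)
step 2: x0=(1.1408, 0.5678) x1=(0.7725, 1.3842) x2=(0.4590, -1.4673) x3=(-0.5224, -1.9149) x4=(-0.9094, -0.0361)
step 3: x0=(1.1252, 0.5886) x1=(0.7594, 1.3696) x2=(0.4809, -1.5021) x3=(-0.5495, -1.8853) x4=(-0.9289, -0.0593)
step 4: x0=(1.1111, 0.6063) x1=(0.7451, 1.3576) x2=(0.5013, -1.5374) x3=(-0.5741, -1.8546) x4=(-0.9483, -0.0826)
step 5: x0=(1.1015, 0.6146) x1=(0.7272, 1.3531) x2=(0.5202, -1.5731) x3=(-0.5963, -1.8231) x4=(-0.9677, -0.1059)
step 6: x0=(1.0977, 0.6112) x1=(0.7044, 1.3580) x2=(0.5378, -1.6090) x3=(-0.6164, -1.7909) x4=(-0.9870, -0.1294)
step 7: x0=(1.0976, 0.6009) x1=(0.6787, 1.3685) x2=(0.5542, -1.6452) x3=(-0.6345, -1.7583) x4=(-1.0061, -0.1530)
step 8: x0=(1.0981, 0.5892) x1=(0.6524, 1.3801) x2=(0.5695, -1.6813) x3=(-0.6509, -1.7253) x4=(-1.0252, -0.1768)
step 9: x0=(1.0978, 0.5790) x1=(0.6267, 1.3904) x2=(0.5838, -1.7175) x3=(-0.6659, -1.6920) x4=(-1.0442, -0.2008)
step 10: x0=(1.0958, 0.5715) x1=(0.6024, 1.3985) x2=(0.5974, -1.7537) x3=(-0.6796, -1.6583) x4=(-1.0631, -0.2250)
step 11: x0=(1.0921, 0.5669) x1=(0.5794, 1.4042) x2=(0.6102, -1.7898) x3=(-0.6922, -1.6243) x4=(-1.0818, -0.2497)
step 12: x0=(1.0865, 0.5654) x1=(0.5579, 1.4074) x2=(0.6225, -1.8258) x3=(-0.7040, -1.5899) x4=(-1.1003, -0.2747)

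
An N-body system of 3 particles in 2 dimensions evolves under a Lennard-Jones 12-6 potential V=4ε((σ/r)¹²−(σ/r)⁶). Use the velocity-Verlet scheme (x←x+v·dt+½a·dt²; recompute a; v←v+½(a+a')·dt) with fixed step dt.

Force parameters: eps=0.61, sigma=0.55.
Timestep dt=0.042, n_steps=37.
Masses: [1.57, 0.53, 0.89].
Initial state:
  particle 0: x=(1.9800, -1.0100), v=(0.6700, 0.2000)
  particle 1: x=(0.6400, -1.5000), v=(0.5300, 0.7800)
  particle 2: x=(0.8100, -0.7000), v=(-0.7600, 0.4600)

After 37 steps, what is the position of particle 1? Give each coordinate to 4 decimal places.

(0.5711, 0.3379)

step 0: x0=(1.9800, -1.0100) x1=(0.6400, -1.5000) x2=(0.8100, -0.7000)
step 1: x0=(2.0081, -1.0016) x1=(0.6628, -1.4650) x2=(0.7779, -0.6820)
step 2: x0=(2.0360, -0.9932) x1=(0.6864, -1.4247) x2=(0.7455, -0.6672)
step 3: x0=(2.0639, -0.9848) x1=(0.7107, -1.3778) x2=(0.7129, -0.6564)
step 4: x0=(2.0916, -0.9763) x1=(0.7352, -1.3228) x2=(0.6803, -0.6503)
step 5: x0=(2.1193, -0.9679) x1=(0.7590, -1.2590) x2=(0.6482, -0.6495)
step 6: x0=(2.1470, -0.9595) x1=(0.7828, -1.1944) x2=(0.6163, -0.6492)
step 7: x0=(2.1745, -0.9511) x1=(0.8191, -1.1701) x2=(0.5770, -0.6248)
step 8: x0=(2.2020, -0.9427) x1=(0.8601, -1.1562) x2=(0.5351, -0.5943)
step 9: x0=(2.2294, -0.9343) x1=(0.8977, -1.1360) x2=(0.4953, -0.5675)
step 10: x0=(2.2568, -0.9259) x1=(0.9304, -1.1087) x2=(0.4585, -0.5449)
step 11: x0=(2.2841, -0.9175) x1=(0.9584, -1.0755) x2=(0.4246, -0.5258)
step 12: x0=(2.3114, -0.9091) x1=(0.9822, -1.0378) x2=(0.3934, -0.5094)
step 13: x0=(2.3385, -0.9008) x1=(1.0022, -0.9965) x2=(0.3645, -0.4951)
step 14: x0=(2.3657, -0.8924) x1=(1.0186, -0.9522) x2=(0.3379, -0.4826)
step 15: x0=(2.3927, -0.8840) x1=(1.0317, -0.9056) x2=(0.3133, -0.4715)
step 16: x0=(2.4197, -0.8757) x1=(1.0417, -0.8569) x2=(0.2907, -0.4616)
step 17: x0=(2.4467, -0.8673) x1=(1.0486, -0.8066) x2=(0.2700, -0.4527)
step 18: x0=(2.4736, -0.8589) x1=(1.0525, -0.7548) x2=(0.2512, -0.4446)
step 19: x0=(2.5005, -0.8506) x1=(1.0534, -0.7019) x2=(0.2343, -0.4373)
step 20: x0=(2.5273, -0.8422) x1=(1.0512, -0.6479) x2=(0.2192, -0.4306)
step 21: x0=(2.5541, -0.8338) x1=(1.0458, -0.5931) x2=(0.2061, -0.4243)
step 22: x0=(2.5809, -0.8254) x1=(1.0372, -0.5376) x2=(0.1950, -0.4185)
step 23: x0=(2.6076, -0.8170) x1=(1.0250, -0.4816) x2=(0.1860, -0.4130)
step 24: x0=(2.6344, -0.8086) x1=(1.0092, -0.4253) x2=(0.1792, -0.4077)
step 25: x0=(2.6611, -0.8002) x1=(0.9892, -0.3690) x2=(0.1749, -0.4024)
step 26: x0=(2.6879, -0.7918) x1=(0.9647, -0.3128) x2=(0.1734, -0.3970)
step 27: x0=(2.7146, -0.7834) x1=(0.9350, -0.2573) x2=(0.1749, -0.3913)
step 28: x0=(2.7413, -0.7750) x1=(0.8993, -0.2027) x2=(0.1800, -0.3849)
step 29: x0=(2.7680, -0.7666) x1=(0.8566, -0.1500) x2=(0.1893, -0.3775)
step 30: x0=(2.7947, -0.7582) x1=(0.8058, -0.1000) x2=(0.2034, -0.3684)
step 31: x0=(2.8214, -0.7498) x1=(0.7475, -0.0533) x2=(0.2220, -0.3574)
step 32: x0=(2.8481, -0.7414) x1=(0.6933, -0.0043) x2=(0.2381, -0.3478)
step 33: x0=(2.8748, -0.7330) x1=(0.6727, 0.0700) x2=(0.2343, -0.3532)
step 34: x0=(2.9015, -0.7246) x1=(0.6546, 0.1467) x2=(0.2290, -0.3601)
step 35: x0=(2.9282, -0.7162) x1=(0.6312, 0.2172) x2=(0.2268, -0.3632)
step 36: x0=(2.9548, -0.7078) x1=(0.6030, 0.2806) x2=(0.2275, -0.3622)
step 37: x0=(2.9815, -0.6994) x1=(0.5711, 0.3379) x2=(0.2304, -0.3575)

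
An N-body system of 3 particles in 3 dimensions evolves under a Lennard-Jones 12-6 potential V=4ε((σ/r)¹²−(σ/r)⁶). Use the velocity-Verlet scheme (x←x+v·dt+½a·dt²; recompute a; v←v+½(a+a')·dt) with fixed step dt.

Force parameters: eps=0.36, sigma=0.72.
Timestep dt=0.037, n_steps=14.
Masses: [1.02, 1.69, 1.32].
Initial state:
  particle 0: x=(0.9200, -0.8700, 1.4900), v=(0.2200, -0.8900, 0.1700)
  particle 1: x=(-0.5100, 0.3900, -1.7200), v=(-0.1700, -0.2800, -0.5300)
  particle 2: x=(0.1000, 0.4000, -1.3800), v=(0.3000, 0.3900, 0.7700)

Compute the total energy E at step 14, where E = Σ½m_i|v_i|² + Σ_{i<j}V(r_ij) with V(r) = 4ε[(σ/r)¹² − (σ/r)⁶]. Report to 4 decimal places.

step 0: x0=(0.9200, -0.8700, 1.4900) x1=(-0.5100, 0.3900, -1.7200) x2=(0.1000, 0.4000, -1.3800)
step 1: x0=(0.9281, -0.9029, 1.4963) x1=(-0.5236, 0.3795, -1.7437) x2=(0.1205, 0.4146, -1.3463)
step 2: x0=(0.9363, -0.9359, 1.5026) x1=(-0.5400, 0.3689, -1.7691) x2=(0.1445, 0.4294, -1.3104)
step 3: x0=(0.9444, -0.9688, 1.5089) x1=(-0.5560, 0.3583, -1.7942) x2=(0.1681, 0.4441, -1.2748)
step 4: x0=(0.9526, -1.0017, 1.5152) x1=(-0.5712, 0.3478, -1.8188) x2=(0.1906, 0.4587, -1.2399)
step 5: x0=(0.9607, -1.0346, 1.5214) x1=(-0.5858, 0.3374, -1.8429) x2=(0.2123, 0.4732, -1.2057)
step 6: x0=(0.9688, -1.0676, 1.5277) x1=(-0.5999, 0.3271, -1.8666) x2=(0.2333, 0.4876, -1.1720)
step 7: x0=(0.9770, -1.1005, 1.5340) x1=(-0.6136, 0.3168, -1.8900) x2=(0.2540, 0.5019, -1.1386)
step 8: x0=(0.9851, -1.1334, 1.5403) x1=(-0.6272, 0.3066, -1.9133) x2=(0.2744, 0.5161, -1.1055)
step 9: x0=(0.9933, -1.1664, 1.5466) x1=(-0.6405, 0.2964, -1.9364) x2=(0.2945, 0.5303, -1.0725)
step 10: x0=(1.0014, -1.1993, 1.5529) x1=(-0.6538, 0.2862, -1.9594) x2=(0.3146, 0.5445, -1.0397)
step 11: x0=(1.0095, -1.2322, 1.5592) x1=(-0.6670, 0.2761, -1.9823) x2=(0.3345, 0.5586, -1.0070)
step 12: x0=(1.0177, -1.2651, 1.5654) x1=(-0.6801, 0.2660, -2.0051) x2=(0.3544, 0.5727, -0.9743)
step 13: x0=(1.0258, -1.2981, 1.5717) x1=(-0.6932, 0.2559, -2.0280) x2=(0.3742, 0.5868, -0.9417)
step 14: x0=(1.0339, -1.3310, 1.5780) x1=(-0.7063, 0.2458, -2.0508) x2=(0.3940, 0.6009, -0.9091)
step 0 velocities: v0=(0.2200, -0.8900, 0.1700) v1=(-0.1700, -0.2800, -0.5300) v2=(0.3000, 0.3900, 0.7700)
step 0: KE=1.3225, PE=0.3458, E=1.6684
step 14 velocities: v0=(0.2199, -0.8899, 0.1698) v1=(-0.3529, -0.2728, -0.6159) v2=(0.5342, 0.3807, 0.8801)
step 14: KE=1.7271, PE=-0.0110, E=1.7160

1.7160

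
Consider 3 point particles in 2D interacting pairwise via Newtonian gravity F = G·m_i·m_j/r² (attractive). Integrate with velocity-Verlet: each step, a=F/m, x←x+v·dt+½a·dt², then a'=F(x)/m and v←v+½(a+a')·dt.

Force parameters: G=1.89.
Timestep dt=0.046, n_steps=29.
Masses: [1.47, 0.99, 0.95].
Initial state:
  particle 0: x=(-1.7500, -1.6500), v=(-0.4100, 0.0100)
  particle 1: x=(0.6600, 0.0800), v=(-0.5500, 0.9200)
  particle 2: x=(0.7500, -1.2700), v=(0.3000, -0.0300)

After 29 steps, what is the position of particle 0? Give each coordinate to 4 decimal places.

(-1.9437, -1.4809)

step 0: x0=(-1.7500, -1.6500) x1=(0.6600, 0.0800) x2=(0.7500, -1.2700)
step 1: x0=(-1.7684, -1.6494) x1=(0.6345, 0.1211) x2=(0.7633, -1.2704)
step 2: x0=(-1.7858, -1.6484) x1=(0.6086, 0.1599) x2=(0.7755, -1.2689)
step 3: x0=(-1.8024, -1.6470) x1=(0.5825, 0.1964) x2=(0.7866, -1.2656)
step 4: x0=(-1.8180, -1.6454) x1=(0.5560, 0.2308) x2=(0.7966, -1.2606)
step 5: x0=(-1.8328, -1.6433) x1=(0.5294, 0.2632) x2=(0.8055, -1.2541)
step 6: x0=(-1.8467, -1.6410) x1=(0.5025, 0.2936) x2=(0.8133, -1.2460)
step 7: x0=(-1.8598, -1.6382) x1=(0.4754, 0.3221) x2=(0.8199, -1.2365)
step 8: x0=(-1.8720, -1.6352) x1=(0.4482, 0.3487) x2=(0.8255, -1.2255)
step 9: x0=(-1.8834, -1.6317) x1=(0.4208, 0.3735) x2=(0.8299, -1.2133)
step 10: x0=(-1.8939, -1.6279) x1=(0.3933, 0.3966) x2=(0.8331, -1.1997)
step 11: x0=(-1.9037, -1.6238) x1=(0.3657, 0.4178) x2=(0.8353, -1.1848)
step 12: x0=(-1.9127, -1.6193) x1=(0.3380, 0.4374) x2=(0.8362, -1.1687)
step 13: x0=(-1.9208, -1.6144) x1=(0.3103, 0.4552) x2=(0.8360, -1.1514)
step 14: x0=(-1.9282, -1.6092) x1=(0.2825, 0.4714) x2=(0.8347, -1.1329)
step 15: x0=(-1.9348, -1.6036) x1=(0.2547, 0.4858) x2=(0.8321, -1.1132)
step 16: x0=(-1.9406, -1.5976) x1=(0.2268, 0.4986) x2=(0.8284, -1.0924)
step 17: x0=(-1.9456, -1.5912) x1=(0.1989, 0.5097) x2=(0.8234, -1.0704)
step 18: x0=(-1.9498, -1.5844) x1=(0.1711, 0.5191) x2=(0.8172, -1.0473)
step 19: x0=(-1.9532, -1.5772) x1=(0.1433, 0.5268) x2=(0.8097, -1.0230)
step 20: x0=(-1.9559, -1.5696) x1=(0.1155, 0.5329) x2=(0.8010, -0.9977)
step 21: x0=(-1.9578, -1.5616) x1=(0.0879, 0.5372) x2=(0.7910, -0.9711)
step 22: x0=(-1.9588, -1.5531) x1=(0.0603, 0.5398) x2=(0.7796, -0.9435)
step 23: x0=(-1.9591, -1.5442) x1=(0.0329, 0.5406) x2=(0.7669, -0.9147)
step 24: x0=(-1.9586, -1.5349) x1=(0.0056, 0.5396) x2=(0.7528, -0.8847)
step 25: x0=(-1.9573, -1.5251) x1=(-0.0215, 0.5368) x2=(0.7372, -0.8536)
step 26: x0=(-1.9551, -1.5148) x1=(-0.0484, 0.5322) x2=(0.7201, -0.8212)
step 27: x0=(-1.9521, -1.5040) x1=(-0.0750, 0.5256) x2=(0.7015, -0.7876)
step 28: x0=(-1.9483, -1.4927) x1=(-0.1013, 0.5171) x2=(0.6813, -0.7528)
step 29: x0=(-1.9437, -1.4809) x1=(-0.1272, 0.5065) x2=(0.6593, -0.7166)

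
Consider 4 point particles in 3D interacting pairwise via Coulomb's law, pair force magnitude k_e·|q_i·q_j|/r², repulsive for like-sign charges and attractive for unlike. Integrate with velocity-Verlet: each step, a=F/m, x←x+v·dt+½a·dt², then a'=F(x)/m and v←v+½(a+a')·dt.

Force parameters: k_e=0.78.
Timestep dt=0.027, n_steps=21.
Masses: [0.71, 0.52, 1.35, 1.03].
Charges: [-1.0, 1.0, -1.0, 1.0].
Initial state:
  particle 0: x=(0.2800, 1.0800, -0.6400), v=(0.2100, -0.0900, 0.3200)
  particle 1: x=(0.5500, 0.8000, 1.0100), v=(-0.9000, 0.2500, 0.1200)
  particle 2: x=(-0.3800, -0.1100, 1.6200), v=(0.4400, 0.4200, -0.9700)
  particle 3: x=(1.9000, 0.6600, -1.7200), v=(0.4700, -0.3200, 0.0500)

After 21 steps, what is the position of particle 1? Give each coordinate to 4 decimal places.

step 0: x0=(0.2800, 1.0800, -0.6400) x1=(0.5500, 0.8000, 1.0100) x2=(-0.3800, -0.1100, 1.6200) x3=(1.9000, 0.6600, -1.7200)
step 1: x0=(0.2858, 1.0776, -0.6313) x1=(0.5255, 0.8066, 1.0132) x2=(-0.3681, -0.0986, 1.5938) x3=(1.9126, 0.6514, -1.7186)
step 2: x0=(0.2918, 1.0751, -0.6226) x1=(0.5005, 0.8129, 1.0164) x2=(-0.3560, -0.0871, 1.5675) x3=(1.9252, 0.6428, -1.7172)
step 3: x0=(0.2981, 1.0726, -0.6138) x1=(0.4750, 0.8189, 1.0195) x2=(-0.3438, -0.0755, 1.5412) x3=(1.9376, 0.6342, -1.7157)
step 4: x0=(0.3045, 1.0700, -0.6049) x1=(0.4491, 0.8246, 1.0226) x2=(-0.3314, -0.0637, 1.5148) x3=(1.9499, 0.6256, -1.7142)
step 5: x0=(0.3112, 1.0674, -0.5960) x1=(0.4226, 0.8298, 1.0257) x2=(-0.3189, -0.0518, 1.4883) x3=(1.9622, 0.6171, -1.7126)
step 6: x0=(0.3181, 1.0648, -0.5869) x1=(0.3957, 0.8346, 1.0287) x2=(-0.3062, -0.0397, 1.4618) x3=(1.9743, 0.6085, -1.7110)
step 7: x0=(0.3252, 1.0622, -0.5778) x1=(0.3682, 0.8389, 1.0317) x2=(-0.2933, -0.0274, 1.4352) x3=(1.9863, 0.6000, -1.7093)
step 8: x0=(0.3325, 1.0596, -0.5687) x1=(0.3402, 0.8427, 1.0346) x2=(-0.2803, -0.0149, 1.4086) x3=(1.9983, 0.5915, -1.7076)
step 9: x0=(0.3400, 1.0569, -0.5594) x1=(0.3117, 0.8459, 1.0375) x2=(-0.2671, -0.0022, 1.3819) x3=(2.0101, 0.5830, -1.7058)
step 10: x0=(0.3476, 1.0543, -0.5501) x1=(0.2826, 0.8484, 1.0404) x2=(-0.2537, 0.0107, 1.3551) x3=(2.0218, 0.5746, -1.7040)
step 11: x0=(0.3555, 1.0516, -0.5407) x1=(0.2530, 0.8502, 1.0432) x2=(-0.2401, 0.0240, 1.3282) x3=(2.0335, 0.5662, -1.7021)
step 12: x0=(0.3635, 1.0489, -0.5312) x1=(0.2228, 0.8511, 1.0461) x2=(-0.2263, 0.0375, 1.3013) x3=(2.0450, 0.5577, -1.7001)
step 13: x0=(0.3717, 1.0463, -0.5217) x1=(0.1920, 0.8512, 1.0488) x2=(-0.2123, 0.0514, 1.2743) x3=(2.0565, 0.5494, -1.6981)
step 14: x0=(0.3800, 1.0436, -0.5121) x1=(0.1607, 0.8501, 1.0516) x2=(-0.1981, 0.0656, 1.2473) x3=(2.0678, 0.5410, -1.6960)
step 15: x0=(0.3885, 1.0409, -0.5024) x1=(0.1288, 0.8479, 1.0543) x2=(-0.1837, 0.0803, 1.2201) x3=(2.0791, 0.5326, -1.6939)
step 16: x0=(0.3971, 1.0382, -0.4927) x1=(0.0964, 0.8444, 1.0570) x2=(-0.1691, 0.0955, 1.1930) x3=(2.0903, 0.5243, -1.6917)
step 17: x0=(0.4059, 1.0356, -0.4829) x1=(0.0634, 0.8393, 1.0596) x2=(-0.1543, 0.1113, 1.1657) x3=(2.1014, 0.5160, -1.6895)
step 18: x0=(0.4148, 1.0329, -0.4731) x1=(0.0300, 0.8326, 1.0621) x2=(-0.1393, 0.1277, 1.1385) x3=(2.1124, 0.5077, -1.6872)
step 19: x0=(0.4238, 1.0303, -0.4633) x1=(-0.0039, 0.8239, 1.0645) x2=(-0.1241, 0.1448, 1.1112) x3=(2.1233, 0.4994, -1.6848)
step 20: x0=(0.4329, 1.0277, -0.4535) x1=(-0.0381, 0.8130, 1.0667) x2=(-0.1088, 0.1627, 1.0840) x3=(2.1341, 0.4911, -1.6823)
step 21: x0=(0.4421, 1.0252, -0.4437) x1=(-0.0726, 0.7997, 1.0687) x2=(-0.0933, 0.1815, 1.0568) x3=(2.1448, 0.4829, -1.6798)

(-0.0726, 0.7997, 1.0687)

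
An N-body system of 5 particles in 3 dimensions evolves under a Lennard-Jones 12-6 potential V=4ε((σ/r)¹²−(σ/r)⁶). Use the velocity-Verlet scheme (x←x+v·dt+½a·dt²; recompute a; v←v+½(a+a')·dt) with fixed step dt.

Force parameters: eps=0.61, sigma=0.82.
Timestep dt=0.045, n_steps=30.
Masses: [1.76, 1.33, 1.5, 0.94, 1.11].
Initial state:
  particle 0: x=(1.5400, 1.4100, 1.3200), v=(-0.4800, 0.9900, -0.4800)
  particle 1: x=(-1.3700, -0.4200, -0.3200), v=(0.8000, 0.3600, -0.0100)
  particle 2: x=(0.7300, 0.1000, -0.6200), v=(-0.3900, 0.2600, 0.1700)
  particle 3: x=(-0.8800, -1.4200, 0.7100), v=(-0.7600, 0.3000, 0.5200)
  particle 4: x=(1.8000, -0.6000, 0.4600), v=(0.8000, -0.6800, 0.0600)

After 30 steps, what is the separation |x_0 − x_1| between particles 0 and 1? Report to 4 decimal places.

3.3272

step 0: x0=(1.5400, 1.4100, 1.3200) x1=(-1.3700, -0.4200, -0.3200) x2=(0.7300, 0.1000, -0.6200) x3=(-0.8800, -1.4200, 0.7100) x4=(1.8000, -0.6000, 0.4600)
step 1: x0=(1.5184, 1.4545, 1.2984) x1=(-1.3339, -0.4039, -0.3203) x2=(0.7125, 0.1117, -0.6123) x3=(-0.9143, -1.4063, 0.7332) x4=(1.8359, -0.6305, 0.4626)
step 2: x0=(1.4968, 1.4991, 1.2768) x1=(-1.2977, -0.3880, -0.3204) x2=(0.6950, 0.1233, -0.6045) x3=(-0.9487, -1.3923, 0.7561) x4=(1.8717, -0.6610, 0.4652)
step 3: x0=(1.4752, 1.5436, 1.2551) x1=(-1.2614, -0.3724, -0.3203) x2=(0.6776, 0.1348, -0.5966) x3=(-0.9832, -1.3780, 0.7786) x4=(1.9074, -0.6913, 0.4676)
step 4: x0=(1.4536, 1.5880, 1.2335) x1=(-1.2250, -0.3570, -0.3199) x2=(0.6602, 0.1463, -0.5886) x3=(-1.0177, -1.3633, 0.8008) x4=(1.9430, -0.7216, 0.4700)
step 5: x0=(1.4320, 1.6325, 1.2118) x1=(-1.1884, -0.3418, -0.3192) x2=(0.6428, 0.1578, -0.5806) x3=(-1.0524, -1.3483, 0.8225) x4=(1.9786, -0.7519, 0.4724)
step 6: x0=(1.4104, 1.6770, 1.1902) x1=(-1.1518, -0.3268, -0.3183) x2=(0.6254, 0.1692, -0.5726) x3=(-1.0871, -1.3329, 0.8440) x4=(2.0140, -0.7821, 0.4747)
step 7: x0=(1.3888, 1.7214, 1.1685) x1=(-1.1150, -0.3120, -0.3172) x2=(0.6079, 0.1806, -0.5644) x3=(-1.1217, -1.3173, 0.8650) x4=(2.0494, -0.8122, 0.4769)
step 8: x0=(1.3671, 1.7658, 1.1468) x1=(-1.0782, -0.2973, -0.3159) x2=(0.5904, 0.1919, -0.5563) x3=(-1.1564, -1.3014, 0.8858) x4=(2.0848, -0.8423, 0.4792)
step 9: x0=(1.3455, 1.8103, 1.1251) x1=(-1.0412, -0.2828, -0.3143) x2=(0.5728, 0.2032, -0.5481) x3=(-1.1910, -1.2852, 0.9063) x4=(2.1201, -0.8724, 0.4814)
step 10: x0=(1.3239, 1.8547, 1.1034) x1=(-1.0042, -0.2684, -0.3126) x2=(0.5551, 0.2144, -0.5398) x3=(-1.2256, -1.2688, 0.9264) x4=(2.1554, -0.9024, 0.4836)
step 11: x0=(1.3023, 1.8991, 1.0817) x1=(-0.9669, -0.2541, -0.3108) x2=(0.5372, 0.2256, -0.5315) x3=(-1.2602, -1.2522, 0.9463) x4=(2.1907, -0.9325, 0.4858)
step 12: x0=(1.2807, 1.9435, 1.0600) x1=(-0.9295, -0.2398, -0.3088) x2=(0.5191, 0.2367, -0.5232) x3=(-1.2946, -1.2354, 0.9660) x4=(2.2260, -0.9625, 0.4880)
step 13: x0=(1.2590, 1.9878, 1.0383) x1=(-0.8918, -0.2256, -0.3067) x2=(0.5008, 0.2477, -0.5148) x3=(-1.3291, -1.2184, 0.9854) x4=(2.2612, -0.9925, 0.4901)
step 14: x0=(1.2374, 2.0322, 1.0166) x1=(-0.8538, -0.2113, -0.3045) x2=(0.4822, 0.2586, -0.5063) x3=(-1.3634, -1.2013, 1.0047) x4=(2.2964, -1.0225, 0.4923)
step 15: x0=(1.2158, 2.0766, 0.9949) x1=(-0.8153, -0.1970, -0.3023) x2=(0.4631, 0.2694, -0.4978) x3=(-1.3977, -1.1841, 1.0238) x4=(2.3316, -1.0525, 0.4944)
step 16: x0=(1.1941, 2.1209, 0.9731) x1=(-0.7762, -0.1825, -0.3001) x2=(0.4435, 0.2799, -0.4891) x3=(-1.4319, -1.1667, 1.0427) x4=(2.3668, -1.0825, 0.4966)
step 17: x0=(1.1725, 2.1653, 0.9514) x1=(-0.7364, -0.1677, -0.2979) x2=(0.4233, 0.2902, -0.4804) x3=(-1.4660, -1.1493, 1.0616) x4=(2.4020, -1.1124, 0.4987)
step 18: x0=(1.1508, 2.2096, 0.9296) x1=(-0.6956, -0.1526, -0.2958) x2=(0.4020, 0.3001, -0.4714) x3=(-1.5001, -1.1318, 1.0803) x4=(2.4371, -1.1424, 0.5009)
step 19: x0=(1.1292, 2.2540, 0.9079) x1=(-0.6535, -0.1370, -0.2939) x2=(0.3796, 0.3096, -0.4623) x3=(-1.5342, -1.1142, 1.0989) x4=(2.4723, -1.1723, 0.5030)
step 20: x0=(1.1075, 2.2983, 0.8861) x1=(-0.6095, -0.1206, -0.2922) x2=(0.3556, 0.3183, -0.4529) x3=(-1.5681, -1.0965, 1.1175) x4=(2.5074, -1.2023, 0.5051)
step 21: x0=(1.0859, 2.3426, 0.8643) x1=(-0.5634, -0.1032, -0.2909) x2=(0.3296, 0.3261, -0.4432) x3=(-1.6021, -1.0788, 1.1360) x4=(2.5426, -1.2322, 0.5073)
step 22: x0=(1.0642, 2.3869, 0.8426) x1=(-0.5149, -0.0848, -0.2899) x2=(0.3015, 0.3330, -0.4331) x3=(-1.6360, -1.0611, 1.1544) x4=(2.5777, -1.2622, 0.5094)
step 23: x0=(1.0425, 2.4312, 0.8208) x1=(-0.4659, -0.0660, -0.2889) x2=(0.2729, 0.3396, -0.4229) x3=(-1.6698, -1.0434, 1.1728) x4=(2.6128, -1.2921, 0.5115)
step 24: x0=(1.0209, 2.4755, 0.7990) x1=(-0.4272, -0.0529, -0.2861) x2=(0.2534, 0.3511, -0.4143) x3=(-1.7036, -1.0256, 1.1912) x4=(2.6479, -1.3220, 0.5137)
step 25: x0=(0.9992, 2.5198, 0.7772) x1=(-0.4232, -0.0605, -0.2768) x2=(0.2647, 0.3810, -0.4116) x3=(-1.7374, -1.0078, 1.2095) x4=(2.6831, -1.3520, 0.5158)
step 26: x0=(0.9775, 2.5640, 0.7554) x1=(-0.4377, -0.0799, -0.2637) x2=(0.2925, 0.4214, -0.4120) x3=(-1.7712, -0.9900, 1.2278) x4=(2.7182, -1.3819, 0.5179)
step 27: x0=(0.9559, 2.6083, 0.7337) x1=(-0.4541, -0.1006, -0.2503) x2=(0.3218, 0.4630, -0.4128) x3=(-1.8050, -0.9721, 1.2461) x4=(2.7533, -1.4118, 0.5200)
step 28: x0=(0.9342, 2.6526, 0.7119) x1=(-0.4687, -0.1200, -0.2373) x2=(0.3496, 0.5033, -0.4133) x3=(-1.8387, -0.9543, 1.2643) x4=(2.7884, -1.4417, 0.5222)
step 29: x0=(0.9125, 2.6968, 0.6901) x1=(-0.4812, -0.1378, -0.2246) x2=(0.3755, 0.5423, -0.4133) x3=(-1.8724, -0.9364, 1.2826) x4=(2.8235, -1.4717, 0.5243)
step 30: x0=(0.8908, 2.7411, 0.6683) x1=(-0.4920, -0.1542, -0.2124) x2=(0.3998, 0.5800, -0.4130) x3=(-1.9060, -0.9185, 1.3008) x4=(2.8586, -1.5016, 0.5264)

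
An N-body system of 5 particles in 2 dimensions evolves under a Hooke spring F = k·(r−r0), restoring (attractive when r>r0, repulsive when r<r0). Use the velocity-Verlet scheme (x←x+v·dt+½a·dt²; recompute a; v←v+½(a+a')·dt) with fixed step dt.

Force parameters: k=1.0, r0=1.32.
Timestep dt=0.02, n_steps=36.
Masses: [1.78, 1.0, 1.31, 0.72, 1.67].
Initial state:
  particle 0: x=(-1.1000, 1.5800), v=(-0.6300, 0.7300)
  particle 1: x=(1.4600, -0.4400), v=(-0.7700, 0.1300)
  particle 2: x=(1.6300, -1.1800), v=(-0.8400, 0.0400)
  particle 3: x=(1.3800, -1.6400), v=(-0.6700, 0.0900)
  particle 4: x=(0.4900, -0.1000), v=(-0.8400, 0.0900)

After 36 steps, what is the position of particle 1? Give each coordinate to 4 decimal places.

(0.6201, 0.0858)

step 0: x0=(-1.1000, 1.5800) x1=(1.4600, -0.4400) x2=(1.6300, -1.1800) x3=(1.3800, -1.6400) x4=(0.4900, -0.1000)
step 1: x0=(-1.1120, 1.5939) x1=(1.4443, -0.4370) x2=(1.6130, -1.1789) x3=(1.3660, -1.6377) x4=(0.4731, -0.0982)
step 2: x0=(-1.1226, 1.6065) x1=(1.4281, -0.4334) x2=(1.5955, -1.1771) x3=(1.3507, -1.6344) x4=(0.4561, -0.0963)
step 3: x0=(-1.1321, 1.6178) x1=(1.4113, -0.4290) x2=(1.5776, -1.1746) x3=(1.3341, -1.6302) x4=(0.4390, -0.0943)
step 4: x0=(-1.1402, 1.6277) x1=(1.3940, -0.4239) x2=(1.5592, -1.1715) x3=(1.3162, -1.6250) x4=(0.4218, -0.0923)
step 5: x0=(-1.1471, 1.6362) x1=(1.3762, -0.4181) x2=(1.5404, -1.1677) x3=(1.2971, -1.6188) x4=(0.4044, -0.0902)
step 6: x0=(-1.1527, 1.6434) x1=(1.3578, -0.4116) x2=(1.5211, -1.1633) x3=(1.2767, -1.6116) x4=(0.3869, -0.0881)
step 7: x0=(-1.1571, 1.6493) x1=(1.3389, -0.4044) x2=(1.5014, -1.1581) x3=(1.2551, -1.6034) x4=(0.3692, -0.0859)
step 8: x0=(-1.1602, 1.6538) x1=(1.3195, -0.3964) x2=(1.4813, -1.1524) x3=(1.2322, -1.5943) x4=(0.3514, -0.0836)
step 9: x0=(-1.1621, 1.6570) x1=(1.2996, -0.3878) x2=(1.4607, -1.1459) x3=(1.2081, -1.5842) x4=(0.3335, -0.0812)
step 10: x0=(-1.1628, 1.6588) x1=(1.2791, -0.3784) x2=(1.4397, -1.1388) x3=(1.1827, -1.5731) x4=(0.3155, -0.0788)
step 11: x0=(-1.1623, 1.6593) x1=(1.2582, -0.3684) x2=(1.4183, -1.1310) x3=(1.1562, -1.5612) x4=(0.2973, -0.0763)
step 12: x0=(-1.1606, 1.6584) x1=(1.2368, -0.3576) x2=(1.3965, -1.1226) x3=(1.1284, -1.5482) x4=(0.2790, -0.0737)
step 13: x0=(-1.1578, 1.6563) x1=(1.2149, -0.3462) x2=(1.3744, -1.1135) x3=(1.0994, -1.5344) x4=(0.2606, -0.0710)
step 14: x0=(-1.1538, 1.6529) x1=(1.1926, -0.3341) x2=(1.3518, -1.1038) x3=(1.0692, -1.5197) x4=(0.2420, -0.0682)
step 15: x0=(-1.1487, 1.6481) x1=(1.1698, -0.3213) x2=(1.3289, -1.0934) x3=(1.0379, -1.5041) x4=(0.2233, -0.0654)
step 16: x0=(-1.1425, 1.6422) x1=(1.1466, -0.3078) x2=(1.3056, -1.0825) x3=(1.0054, -1.4876) x4=(0.2044, -0.0625)
step 17: x0=(-1.1352, 1.6349) x1=(1.1229, -0.2937) x2=(1.2820, -1.0709) x3=(0.9717, -1.4703) x4=(0.1855, -0.0595)
step 18: x0=(-1.1269, 1.6265) x1=(1.0989, -0.2789) x2=(1.2581, -1.0587) x3=(0.9369, -1.4521) x4=(0.1663, -0.0564)
step 19: x0=(-1.1175, 1.6168) x1=(1.0745, -0.2634) x2=(1.2338, -1.0459) x3=(0.9011, -1.4331) x4=(0.1471, -0.0532)
step 20: x0=(-1.1072, 1.6060) x1=(1.0497, -0.2474) x2=(1.2093, -1.0326) x3=(0.8641, -1.4134) x4=(0.1277, -0.0499)
step 21: x0=(-1.0959, 1.5940) x1=(1.0246, -0.2307) x2=(1.1845, -1.0187) x3=(0.8261, -1.3928) x4=(0.1081, -0.0466)
step 22: x0=(-1.0836, 1.5808) x1=(0.9991, -0.2134) x2=(1.1594, -1.0042) x3=(0.7870, -1.3716) x4=(0.0884, -0.0431)
step 23: x0=(-1.0705, 1.5666) x1=(0.9733, -0.1955) x2=(1.1341, -0.9892) x3=(0.7469, -1.3496) x4=(0.0686, -0.0396)
step 24: x0=(-1.0565, 1.5513) x1=(0.9473, -0.1770) x2=(1.1085, -0.9738) x3=(0.7058, -1.3269) x4=(0.0486, -0.0359)
step 25: x0=(-1.0416, 1.5350) x1=(0.9210, -0.1579) x2=(1.0828, -0.9578) x3=(0.6637, -1.3035) x4=(0.0284, -0.0322)
step 26: x0=(-1.0260, 1.5176) x1=(0.8944, -0.1383) x2=(1.0568, -0.9414) x3=(0.6207, -1.2795) x4=(0.0082, -0.0284)
step 27: x0=(-1.0095, 1.4992) x1=(0.8676, -0.1181) x2=(1.0307, -0.9245) x3=(0.5767, -1.2549) x4=(-0.0123, -0.0245)
step 28: x0=(-0.9924, 1.4800) x1=(0.8406, -0.0974) x2=(1.0044, -0.9071) x3=(0.5319, -1.2297) x4=(-0.0329, -0.0205)
step 29: x0=(-0.9745, 1.4598) x1=(0.8134, -0.0761) x2=(0.9780, -0.8894) x3=(0.4862, -1.2039) x4=(-0.0536, -0.0164)
step 30: x0=(-0.9560, 1.4387) x1=(0.7861, -0.0544) x2=(0.9515, -0.8713) x3=(0.4397, -1.1776) x4=(-0.0746, -0.0122)
step 31: x0=(-0.9368, 1.4168) x1=(0.7586, -0.0322) x2=(0.9248, -0.8528) x3=(0.3924, -1.1508) x4=(-0.0956, -0.0079)
step 32: x0=(-0.9171, 1.3941) x1=(0.7310, -0.0094) x2=(0.8981, -0.8340) x3=(0.3444, -1.1235) x4=(-0.1169, -0.0035)
step 33: x0=(-0.8968, 1.3707) x1=(0.7034, 0.0137) x2=(0.8712, -0.8148) x3=(0.2956, -1.0958) x4=(-0.1382, 0.0010)
step 34: x0=(-0.8760, 1.3465) x1=(0.6756, 0.0373) x2=(0.8443, -0.7953) x3=(0.2462, -1.0677) x4=(-0.1598, 0.0055)
step 35: x0=(-0.8547, 1.3217) x1=(0.6479, 0.0614) x2=(0.8174, -0.7756) x3=(0.1961, -1.0392) x4=(-0.1815, 0.0101)
step 36: x0=(-0.8330, 1.2963) x1=(0.6201, 0.0858) x2=(0.7904, -0.7556) x3=(0.1454, -1.0104) x4=(-0.2034, 0.0148)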